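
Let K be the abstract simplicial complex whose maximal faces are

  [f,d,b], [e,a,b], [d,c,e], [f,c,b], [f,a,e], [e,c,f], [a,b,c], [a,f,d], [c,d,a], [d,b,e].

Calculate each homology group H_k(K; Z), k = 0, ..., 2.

Take the total order a < b < c < d < e < f on the vertex set. Then K (dimension 2) consists of the simplices:

  0-simplices (6): a, b, c, d, e, f
  1-simplices (15): ab, ac, ad, ae, af, bc, bd, be, bf, cd, ce, cf, de, df, ef
  2-simplices (10): abc, abe, acd, adf, aef, bcf, bde, bdf, cde, cef

Hence C_0 ≅ Z^6, C_1 ≅ Z^15, C_2 ≅ Z^10.

Boundary ∂_1: C_1 → C_0 is given by ∂[p,q] = [q] − [p].
The 6×15 boundary matrix has rank 5 and Smith normal form diag(1,1,1,1,1).

The boundary map ∂_2: C_2 → C_1 acts by ∂[p,q,r] = [q,r] − [p,r] + [p,q]. For instance
  ∂abc = bc − ac + ab,
  ∂adf = df − af + ad.
This gives a 15×10 integer matrix of rank 10; reducing to Smith normal form yields diagonal entries (1,1,1,1,1,1,1,1,1,2).

From H_k ≅ ker(∂_k) / im(∂_{k+1}) we obtain:

  H_0: rank C_0 − rank ∂_1 = 6 − 5 = 1, and the invariant factors of ∂_1 are all 1, so H_0 ≅ Z.
  H_1: rank ker ∂_1 − rank ∂_2 = (15 − 5) − 10 = 0, and ∂_2 has invariant factor 2 > 1, so H_1 ≅ Z/2Z.
  H_2: rank ker ∂_2 − rank ∂_3 = (10 − 10) − 0 = 0, and there is no ∂_3, so H_2 ≅ 0.

(K is a triangulation of the real projective plane RP^2.)

H_0 ≅ Z,  H_1 ≅ Z/2Z,  H_2 = 0.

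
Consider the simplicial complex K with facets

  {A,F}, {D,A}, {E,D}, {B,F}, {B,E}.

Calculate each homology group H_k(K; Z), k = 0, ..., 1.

H_0 = Z,  H_1 = Z.

Take the total order A < B < D < E < F on the vertex set. Then K (dimension 1) consists of the simplices:

  0-simplices (5): A, B, D, E, F
  1-simplices (5): AD, AF, BE, BF, DE

Hence C_0 ≅ Z^5, C_1 ≅ Z^5.

The boundary map ∂_1: C_1 → C_0 sends each edge [p,q] (with p < q) to q − p.
As a 5×5 matrix over Z this has rank 4, with invariant factors (1,1,1,1).

Computing H_k = (kernel of ∂_k) / (image of ∂_{k+1}):

  H_0: rank C_0 − rank ∂_1 = 5 − 4 = 1, and the invariant factors of ∂_1 are all 1, so H_0 ≅ Z.
  H_1: rank ker ∂_1 − rank ∂_2 = (5 − 4) − 0 = 1, and there is no ∂_2, so H_1 ≅ Z.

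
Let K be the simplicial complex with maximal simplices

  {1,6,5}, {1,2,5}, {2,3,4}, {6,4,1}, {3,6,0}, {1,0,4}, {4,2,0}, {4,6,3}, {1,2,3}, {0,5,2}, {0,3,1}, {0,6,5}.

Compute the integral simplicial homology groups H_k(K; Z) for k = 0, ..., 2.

H_0 ≅ Z,  H_1 ≅ Z/2,  H_2 = 0.

We work with the vertex ordering 0 < 1 < 2 < 3 < 4 < 5 < 6. The simplices of K, each written with vertices in increasing order, are:

  0-simplices (7): [0], [1], [2], [3], [4], [5], [6]
  1-simplices (18): [0,1], [0,2], [0,3], [0,4], [0,5], [0,6], [1,2], [1,3], [1,4], [1,5], [1,6], [2,3], [2,4], [2,5], [3,4], [3,6], [4,6], [5,6]
  2-simplices (12): [0,1,3], [0,1,4], [0,2,4], [0,2,5], [0,3,6], [0,5,6], [1,2,3], [1,2,5], [1,4,6], [1,5,6], [2,3,4], [3,4,6]

Hence C_0 ≅ Z^7, C_1 ≅ Z^18, C_2 ≅ Z^12.

Boundary ∂_1: C_1 → C_0 is given by ∂[p,q] = [q] − [p].
As a 7×18 matrix over Z this has rank 6, with invariant factors (1,1,1,1,1,1).

∂_2: C_2 → C_1 maps a triangle to the signed sum of its edges. For instance
  ∂[0,3,6] = [3,6] − [0,6] + [0,3],
  ∂[0,1,3] = [1,3] − [0,3] + [0,1].
This gives a 18×12 integer matrix of rank 12; reducing to Smith normal form yields diagonal entries (1,1,1,1,1,1,1,1,1,1,1,2).

From H_k ≅ ker(∂_k) / im(∂_{k+1}) we obtain:

  H_0: rank C_0 − rank ∂_1 = 7 − 6 = 1, and the invariant factors of ∂_1 are all 1, so H_0 = Z.
  H_1: rank ker ∂_1 − rank ∂_2 = (18 − 6) − 12 = 0, and ∂_2 has invariant factor 2 > 1, so H_1 = Z/2.
  H_2: rank ker ∂_2 − rank ∂_3 = (12 − 12) − 0 = 0, and there is no ∂_3, so H_2 = 0.

As a check, the Euler characteristic is 7 − 18 + 12 = 1, which agrees with 1 − 0 + 0 = 1.
(K is a triangulation of the real projective plane RP^2.)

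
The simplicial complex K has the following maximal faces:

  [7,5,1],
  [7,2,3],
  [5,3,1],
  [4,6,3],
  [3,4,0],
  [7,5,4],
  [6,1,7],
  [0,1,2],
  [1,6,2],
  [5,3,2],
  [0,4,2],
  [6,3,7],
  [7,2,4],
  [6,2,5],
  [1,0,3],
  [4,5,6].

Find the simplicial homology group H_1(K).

Take the total order 0 < 1 < 2 < 3 < 4 < 5 < 6 < 7 on the vertex set. Then K (dimension 2) consists of the simplices:

  0-simplices (8): [0], [1], [2], [3], [4], [5], [6], [7]
  1-simplices (24): (24 of them)
  2-simplices (16): [0,1,2], [0,1,3], [0,2,4], [0,3,4], [1,2,6], [1,3,5], [1,5,7], [1,6,7], [2,3,5], [2,3,7], [2,4,7], [2,5,6], [3,4,6], [3,6,7], [4,5,6], [4,5,7]

Hence C_0 ≅ Z^8, C_1 ≅ Z^24, C_2 ≅ Z^16.

The boundary map ∂_1: C_1 → C_0 sends each edge [p,q] (with p < q) to q − p.
This gives a 8×24 integer matrix of rank 7; reducing to Smith normal form yields diagonal entries (1,1,1,1,1,1,1).

Boundary ∂_2: C_2 → C_1 maps a triangle to the signed sum of its edges. For instance
  ∂[4,5,6] = [5,6] − [4,6] + [4,5],
  ∂[2,4,7] = [4,7] − [2,7] + [2,4].
The 24×16 boundary matrix has rank 15 and Smith normal form diag(1,1,1,1,1,1,1,1,1,1,1,1,1,1,1).

From H_k ≅ ker(∂_k) / im(∂_{k+1}) we obtain:

  H_1: rank ker ∂_1 − rank ∂_2 = (24 − 7) − 15 = 2, and the invariant factors of ∂_2 are all 1, so H_1 = Z^2.

H_1 ≅ Z^2.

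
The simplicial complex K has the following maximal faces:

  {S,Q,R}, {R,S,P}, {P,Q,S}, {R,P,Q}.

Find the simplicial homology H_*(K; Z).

We work with the vertex ordering P < Q < R < S. The simplices of K, each written with vertices in increasing order, are:

  0-simplices (4): P, Q, R, S
  1-simplices (6): PQ, PR, PS, QR, QS, RS
  2-simplices (4): PQR, PQS, PRS, QRS

giving chain groups C_0 ≅ Z^4, C_1 ≅ Z^6, C_2 ≅ Z^4.

∂_1: C_1 → C_0 maps an edge to its endpoints' difference, ∂[p,q] = q − p. For instance
  ∂PQ = Q − P.
As a 4×6 matrix over Z this has rank 3, with invariant factors (1,1,1).

The boundary map ∂_2: C_2 → C_1 acts by ∂[p,q,r] = [q,r] − [p,r] + [p,q]. For instance
  ∂PQS = QS − PS + PQ,
  ∂PRS = RS − PS + PR.
As a 6×4 matrix over Z this has rank 3, with invariant factors (1,1,1).

From H_k ≅ ker(∂_k) / im(∂_{k+1}) we obtain:

  H_0: rank C_0 − rank ∂_1 = 4 − 3 = 1, and the invariant factors of ∂_1 are all 1, so H_0 ≅ Z.
  H_1: rank ker ∂_1 − rank ∂_2 = (6 − 3) − 3 = 0, and the invariant factors of ∂_2 are all 1, so H_1 ≅ 0.
  H_2: rank ker ∂_2 − rank ∂_3 = (4 − 3) − 0 = 1, and there is no ∂_3, so H_2 ≅ Z.

As a check, the Euler characteristic is 4 − 6 + 4 = 2, which agrees with 1 − 0 + 1 = 2.

H_0 = Z,  H_1 = 0,  H_2 = Z.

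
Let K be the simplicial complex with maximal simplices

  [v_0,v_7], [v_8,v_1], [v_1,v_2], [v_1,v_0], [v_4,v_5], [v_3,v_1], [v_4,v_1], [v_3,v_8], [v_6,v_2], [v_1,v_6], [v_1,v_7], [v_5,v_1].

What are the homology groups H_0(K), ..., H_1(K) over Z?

H_0 ≅ Z,  H_1 ≅ Z^4.

Order the vertices as v_0 < v_1 < v_2 < v_3 < v_4 < v_5 < v_6 < v_7 < v_8. Listing each simplex with vertices in this order, K has dimension 1 with simplices:

  0-simplices (9): [v_0], [v_1], [v_2], [v_3], [v_4], [v_5], [v_6], [v_7], [v_8]
  1-simplices (12): [v_0,v_1], [v_0,v_7], [v_1,v_2], [v_1,v_3], [v_1,v_4], [v_1,v_5], [v_1,v_6], [v_1,v_7], [v_1,v_8], [v_2,v_6], [v_3,v_8], [v_4,v_5]

giving chain groups C_0 ≅ Z^9, C_1 ≅ Z^12.

The boundary map ∂_1: C_1 → C_0 maps an edge to its endpoints' difference, ∂[p,q] = q − p. For instance
  ∂[v_1,v_4] = [v_4] − [v_1].
This gives a 9×12 integer matrix of rank 8; reducing to Smith normal form yields diagonal entries (1,1,1,1,1,1,1,1).

Reading off H_k = ker ∂_k / im ∂_{k+1}:

  H_0: rank C_0 − rank ∂_1 = 9 − 8 = 1, and the invariant factors of ∂_1 are all 1, so H_0 = Z.
  H_1: rank ker ∂_1 − rank ∂_2 = (12 − 8) − 0 = 4, and there is no ∂_2, so H_1 = Z^4.

(K is a triangulation of a wedge of 4 circles.)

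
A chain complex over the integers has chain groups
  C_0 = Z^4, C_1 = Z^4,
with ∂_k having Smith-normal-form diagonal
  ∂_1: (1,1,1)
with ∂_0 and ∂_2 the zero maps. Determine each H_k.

H_0: b_0 = 4 − 0 − 3 = 1; torsion from ∂_1 factors > 1: none. So H_0 = Z.
H_1: b_1 = 4 − 3 − 0 = 1; torsion from ∂_2 factors > 1: none. So H_1 = Z.

H_0 = Z,  H_1 = Z.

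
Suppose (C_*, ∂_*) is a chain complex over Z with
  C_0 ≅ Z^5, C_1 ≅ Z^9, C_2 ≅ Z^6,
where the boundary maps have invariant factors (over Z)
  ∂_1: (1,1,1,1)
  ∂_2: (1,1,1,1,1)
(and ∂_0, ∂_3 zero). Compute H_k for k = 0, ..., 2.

H_0: b_0 = 5 − 0 − 4 = 1; torsion from ∂_1 factors > 1: none. So H_0 ≅ Z.
H_1: b_1 = 9 − 4 − 5 = 0; torsion from ∂_2 factors > 1: none. So H_1 ≅ 0.
H_2: b_2 = 6 − 5 − 0 = 1; torsion from ∂_3 factors > 1: none. So H_2 ≅ Z.

H_0 ≅ Z,  H_1 = 0,  H_2 ≅ Z.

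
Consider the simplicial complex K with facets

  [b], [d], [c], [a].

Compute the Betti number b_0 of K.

K has 4 vertices.
rank ∂_0 = 0, rank ∂_1 = 0 ⇒ b_0 = 4 − 0 − 0 = 4. So H_0 = Z^4.

b_0 = 4.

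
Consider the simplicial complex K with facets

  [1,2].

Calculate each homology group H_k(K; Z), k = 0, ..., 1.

Order the vertices as 1 < 2. Listing each simplex with vertices in this order, K has dimension 1 with simplices:

  0-simplices (2): [1], [2]
  1-simplices (1): [1,2]

so the chain groups are C_0 ≅ Z^2, C_1 ≅ Z^1.

Boundary ∂_1: C_1 → C_0 is given by ∂[p,q] = [q] − [p]. For instance
  ∂[1,2] = [2] − [1].
The 2×1 boundary matrix has rank 1 and Smith normal form diag(1).

Computing H_k = (kernel of ∂_k) / (image of ∂_{k+1}):

  H_0: rank C_0 − rank ∂_1 = 2 − 1 = 1, and the invariant factors of ∂_1 are all 1, so H_0 = Z.
  H_1: rank ker ∂_1 − rank ∂_2 = (1 − 1) − 0 = 0, and there is no ∂_2, so H_1 = 0.

As a check, the Euler characteristic is 2 − 1 = 1, which agrees with 1 − 0 = 1.
(K is a triangulation of the 1-simplex.)

H_0 = Z,  H_1 = 0.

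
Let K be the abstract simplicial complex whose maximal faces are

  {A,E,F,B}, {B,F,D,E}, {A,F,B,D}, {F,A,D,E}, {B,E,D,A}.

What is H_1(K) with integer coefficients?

Take the total order A < B < D < E < F on the vertex set. Then K (dimension 3) consists of the simplices:

  0-simplices (5): A, B, D, E, F
  1-simplices (10): AB, AD, AE, AF, BD, BE, BF, DE, DF, EF
  2-simplices (10): ABD, ABE, ABF, ADE, ADF, AEF, BDE, BDF, BEF, DEF
  3-simplices (5): ABDE, ABDF, ABEF, ADEF, BDEF

so the chain groups are C_0 ≅ Z^5, C_1 ≅ Z^10, C_2 ≅ Z^10, C_3 ≅ Z^5.

The boundary map ∂_1: C_1 → C_0 maps an edge to its endpoints' difference, ∂[p,q] = q − p.
As a 5×10 matrix over Z this has rank 4, with invariant factors (1,1,1,1).

∂_2: C_2 → C_1 acts by ∂[p,q,r] = [q,r] − [p,r] + [p,q]. For instance
  ∂DEF = EF − DF + DE,
  ∂ADE = DE − AE + AD.
As a 10×10 matrix over Z this has rank 6, with invariant factors (1,1,1,1,1,1).

The boundary map ∂_3: C_3 → C_2 sends each 3-simplex σ to the alternating sum Σ_i (−1)^i (σ with its i-th vertex removed). For instance
  ∂ABDF = BDF − ADF + ABF − ABD,
  ∂ABDE = BDE − ADE + ABE − ABD.
This gives a 10×5 integer matrix of rank 4; reducing to Smith normal form yields diagonal entries (1,1,1,1).

Computing H_k = (kernel of ∂_k) / (image of ∂_{k+1}):

  H_1: rank ker ∂_1 − rank ∂_2 = (10 − 4) − 6 = 0, and the invariant factors of ∂_2 are all 1, so H_1 ≅ 0.

H_1 = 0.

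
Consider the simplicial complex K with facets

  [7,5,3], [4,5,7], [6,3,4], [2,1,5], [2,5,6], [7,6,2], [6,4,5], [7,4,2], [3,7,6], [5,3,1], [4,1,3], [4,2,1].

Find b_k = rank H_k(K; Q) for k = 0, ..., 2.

b_0 = 1, b_1 = 0, b_2 = 0.

We work with the vertex ordering 1 < 2 < 3 < 4 < 5 < 6 < 7. The simplices of K, each written with vertices in increasing order, are:

  0-simplices (7): [1], [2], [3], [4], [5], [6], [7]
  1-simplices (18): [1,2], [1,3], [1,4], [1,5], [2,4], [2,5], [2,6], [2,7], [3,4], [3,5], [3,6], [3,7], [4,5], [4,6], [4,7], [5,6], [5,7], [6,7]
  2-simplices (12): [1,2,4], [1,2,5], [1,3,4], [1,3,5], [2,4,7], [2,5,6], [2,6,7], [3,4,6], [3,5,7], [3,6,7], [4,5,6], [4,5,7]

so the chain groups are C_0 ≅ Z^7, C_1 ≅ Z^18, C_2 ≅ Z^12.

∂_1: C_1 → C_0 is given by ∂[p,q] = [q] − [p].
This gives a 7×18 integer matrix of rank 6; reducing to Smith normal form yields diagonal entries (1,1,1,1,1,1).

∂_2: C_2 → C_1 acts by ∂[p,q,r] = [q,r] − [p,r] + [p,q]. For instance
  ∂[4,5,6] = [5,6] − [4,6] + [4,5],
  ∂[2,6,7] = [6,7] − [2,7] + [2,6].
This gives a 18×12 integer matrix of rank 12; reducing to Smith normal form yields diagonal entries (1,1,1,1,1,1,1,1,1,1,1,2).

Reading off H_k = ker ∂_k / im ∂_{k+1}:

  H_0: rank C_0 − rank ∂_1 = 7 − 6 = 1, and the invariant factors of ∂_1 are all 1, so H_0 = Z.
  H_1: rank ker ∂_1 − rank ∂_2 = (18 − 6) − 12 = 0, and ∂_2 has invariant factor 2 > 1, so H_1 = Z/2.
  H_2: rank ker ∂_2 − rank ∂_3 = (12 − 12) − 0 = 0, and there is no ∂_3, so H_2 = 0.

As a check, the Euler characteristic is 7 − 18 + 12 = 1, which agrees with 1 − 0 + 0 = 1.

Hence the Betti numbers are b_0 = 1, b_1 = 0, b_2 = 0.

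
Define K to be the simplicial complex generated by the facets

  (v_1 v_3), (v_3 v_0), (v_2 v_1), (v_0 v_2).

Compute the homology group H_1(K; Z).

H_1 = Z.

Order the vertices as v_0 < v_1 < v_2 < v_3. Listing each simplex with vertices in this order, K has dimension 1 with simplices:

  0-simplices (4): [v_0], [v_1], [v_2], [v_3]
  1-simplices (4): [v_0,v_2], [v_0,v_3], [v_1,v_2], [v_1,v_3]

Hence C_0 ≅ Z^4, C_1 ≅ Z^4.

The boundary map ∂_1: C_1 → C_0 is given by ∂[p,q] = [q] − [p]. For instance
  ∂[v_0,v_2] = [v_2] − [v_0].
The resulting 4×4 matrix has rank 3, and its Smith normal form has invariant factors (1,1,1).

Computing H_k = (kernel of ∂_k) / (image of ∂_{k+1}):

  H_1: rank ker ∂_1 − rank ∂_2 = (4 − 3) − 0 = 1, and there is no ∂_2, so H_1 ≅ Z.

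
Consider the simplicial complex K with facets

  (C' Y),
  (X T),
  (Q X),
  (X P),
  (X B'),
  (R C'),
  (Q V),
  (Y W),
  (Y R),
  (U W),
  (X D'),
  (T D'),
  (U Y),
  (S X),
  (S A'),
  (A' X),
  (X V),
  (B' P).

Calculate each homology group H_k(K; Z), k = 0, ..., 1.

Take the total order P < Q < R < S < T < U < V < W < X < Y < A' < B' < C' < D' on the vertex set. Then K (dimension 1) consists of the simplices:

  0-simplices (14): [P], [Q], [R], [S], [T], [U], [V], [W], [X], [Y], [A'], [B'], [C'], [D']
  1-simplices (18): [P,X], [P,B'], [Q,V], [Q,X], [R,Y], [R,C'], [S,X], [S,A'], [T,X], [T,D'], [U,W], [U,Y], [V,X], [W,Y], [X,A'], [X,B'], [X,D'], [Y,C']

Hence C_0 ≅ Z^14, C_1 ≅ Z^18.

The boundary map ∂_1: C_1 → C_0 sends each edge [p,q] (with p < q) to q − p. For instance
  ∂[W,Y] = [Y] − [W].
The resulting 14×18 matrix has rank 12, and its Smith normal form has invariant factors (1,1,1,1,1,1,1,1,1,1,1,1).

Now H_k = ker ∂_k / im ∂_{k+1}, so:

  H_0: rank C_0 − rank ∂_1 = 14 − 12 = 2, and the invariant factors of ∂_1 are all 1, so H_0 = Z^2.
  H_1: rank ker ∂_1 − rank ∂_2 = (18 − 12) − 0 = 6, and there is no ∂_2, so H_1 = Z^6.

H_0 ≅ Z^2,  H_1 ≅ Z^6.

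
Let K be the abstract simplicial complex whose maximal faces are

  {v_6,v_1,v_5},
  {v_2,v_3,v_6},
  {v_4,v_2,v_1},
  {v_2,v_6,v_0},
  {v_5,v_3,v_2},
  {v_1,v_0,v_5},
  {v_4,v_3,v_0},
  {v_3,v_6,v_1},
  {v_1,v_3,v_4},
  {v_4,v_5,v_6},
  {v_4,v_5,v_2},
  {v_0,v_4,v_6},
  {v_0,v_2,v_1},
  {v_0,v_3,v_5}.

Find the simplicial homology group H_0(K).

H_0 ≅ Z.

Take the total order v_0 < v_1 < v_2 < v_3 < v_4 < v_5 < v_6 on the vertex set. Then K (dimension 2) consists of the simplices:

  0-simplices (7): [v_0], [v_1], [v_2], [v_3], [v_4], [v_5], [v_6]
  1-simplices (21): (21 of them)
  2-simplices (14): (14 of them)

giving chain groups C_0 ≅ Z^7, C_1 ≅ Z^21, C_2 ≅ Z^14.

Boundary ∂_1: C_1 → C_0 sends each edge [p,q] (with p < q) to q − p. For instance
  ∂[v_3,v_5] = [v_5] − [v_3].
This gives a 7×21 integer matrix of rank 6; reducing to Smith normal form yields diagonal entries (1,1,1,1,1,1).

The boundary map ∂_2: C_2 → C_1 sends each 2-simplex [p,q,r] to [q,r] − [p,r] + [p,q]. For instance
  ∂[v_0,v_3,v_5] = [v_3,v_5] − [v_0,v_5] + [v_0,v_3],
  ∂[v_1,v_3,v_6] = [v_3,v_6] − [v_1,v_6] + [v_1,v_3].
As a 21×14 matrix over Z this has rank 13, with invariant factors (1,1,1,1,1,1,1,1,1,1,1,1,1).

From H_k ≅ ker(∂_k) / im(∂_{k+1}) we obtain:

  H_0: rank C_0 − rank ∂_1 = 7 − 6 = 1, and the invariant factors of ∂_1 are all 1, so H_0 = Z.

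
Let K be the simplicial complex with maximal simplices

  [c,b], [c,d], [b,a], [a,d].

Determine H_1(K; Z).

Fix the vertex order a < b < c < d and write every simplex with vertices in increasing order. Then dim K = 1 and the simplices of K are:

  0-simplices (4): a, b, c, d
  1-simplices (4): ab, ad, bc, cd

so the chain groups are C_0 ≅ Z^4, C_1 ≅ Z^4.

Boundary ∂_1: C_1 → C_0 maps an edge to its endpoints' difference, ∂[p,q] = q − p. For instance
  ∂ad = d − a.
This gives a 4×4 integer matrix of rank 3; reducing to Smith normal form yields diagonal entries (1,1,1).

Computing H_k = (kernel of ∂_k) / (image of ∂_{k+1}):

  H_1: rank ker ∂_1 − rank ∂_2 = (4 − 3) − 0 = 1, and there is no ∂_2, so H_1 = Z.

H_1 = Z.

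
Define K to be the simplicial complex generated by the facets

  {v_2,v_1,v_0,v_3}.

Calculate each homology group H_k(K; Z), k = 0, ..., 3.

H_0 = Z,  H_1 = 0,  H_2 = 0,  H_3 = 0.

Take the total order v_0 < v_1 < v_2 < v_3 on the vertex set. Then K (dimension 3) consists of the simplices:

  0-simplices (4): [v_0], [v_1], [v_2], [v_3]
  1-simplices (6): [v_0,v_1], [v_0,v_2], [v_0,v_3], [v_1,v_2], [v_1,v_3], [v_2,v_3]
  2-simplices (4): [v_0,v_1,v_2], [v_0,v_1,v_3], [v_0,v_2,v_3], [v_1,v_2,v_3]
  3-simplices (1): [v_0,v_1,v_2,v_3]

Hence C_0 ≅ Z^4, C_1 ≅ Z^6, C_2 ≅ Z^4, C_3 ≅ Z^1.

The boundary map ∂_1: C_1 → C_0 maps an edge to its endpoints' difference, ∂[p,q] = q − p.
This gives a 4×6 integer matrix of rank 3; reducing to Smith normal form yields diagonal entries (1,1,1).

∂_2: C_2 → C_1 maps a triangle to the signed sum of its edges. For instance
  ∂[v_1,v_2,v_3] = [v_2,v_3] − [v_1,v_3] + [v_1,v_2],
  ∂[v_0,v_1,v_3] = [v_1,v_3] − [v_0,v_3] + [v_0,v_1].
The resulting 6×4 matrix has rank 3, and its Smith normal form has invariant factors (1,1,1).

The boundary map ∂_3: C_3 → C_2 sends each 3-simplex σ to the alternating sum Σ_i (−1)^i (σ with its i-th vertex removed). For instance
  ∂[v_0,v_1,v_2,v_3] = [v_1,v_2,v_3] − [v_0,v_2,v_3] + [v_0,v_1,v_3] − [v_0,v_1,v_2].
The resulting 4×1 matrix has rank 1, and its Smith normal form has invariant factors (1).

Reading off H_k = ker ∂_k / im ∂_{k+1}:

  H_0: rank C_0 − rank ∂_1 = 4 − 3 = 1, and the invariant factors of ∂_1 are all 1, so H_0 ≅ Z.
  H_1: rank ker ∂_1 − rank ∂_2 = (6 − 3) − 3 = 0, and the invariant factors of ∂_2 are all 1, so H_1 ≅ 0.
  H_2: rank ker ∂_2 − rank ∂_3 = (4 − 3) − 1 = 0, and the invariant factors of ∂_3 are all 1, so H_2 ≅ 0.
  H_3: rank ker ∂_3 − rank ∂_4 = (1 − 1) − 0 = 0, and there is no ∂_4, so H_3 ≅ 0.

As a check, the Euler characteristic is 4 − 6 + 4 − 1 = 1, which agrees with 1 − 0 + 0 − 0 = 1.
(K is a triangulation of the 3-simplex.)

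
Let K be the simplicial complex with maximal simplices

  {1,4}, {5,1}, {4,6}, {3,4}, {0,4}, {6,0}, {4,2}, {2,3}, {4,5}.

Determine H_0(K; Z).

H_0 = Z.

Take the total order 0 < 1 < 2 < 3 < 4 < 5 < 6 on the vertex set. Then K (dimension 1) consists of the simplices:

  0-simplices (7): [0], [1], [2], [3], [4], [5], [6]
  1-simplices (9): [0,4], [0,6], [1,4], [1,5], [2,3], [2,4], [3,4], [4,5], [4,6]

giving chain groups C_0 ≅ Z^7, C_1 ≅ Z^9.

∂_1: C_1 → C_0 is given by ∂[p,q] = [q] − [p]. For instance
  ∂[2,4] = [4] − [2].
As a 7×9 matrix over Z this has rank 6, with invariant factors (1,1,1,1,1,1).

Now H_k = ker ∂_k / im ∂_{k+1}, so:

  H_0: rank C_0 − rank ∂_1 = 7 − 6 = 1, and the invariant factors of ∂_1 are all 1, so H_0 = Z.

(K is a triangulation of a wedge of 3 circles.)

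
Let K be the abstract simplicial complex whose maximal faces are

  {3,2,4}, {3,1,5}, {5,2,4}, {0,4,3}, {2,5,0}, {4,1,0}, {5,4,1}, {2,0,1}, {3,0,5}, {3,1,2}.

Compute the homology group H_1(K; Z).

Order the vertices as 0 < 1 < 2 < 3 < 4 < 5. Listing each simplex with vertices in this order, K has dimension 2 with simplices:

  0-simplices (6): [0], [1], [2], [3], [4], [5]
  1-simplices (15): [0,1], [0,2], [0,3], [0,4], [0,5], [1,2], [1,3], [1,4], [1,5], [2,3], [2,4], [2,5], [3,4], [3,5], [4,5]
  2-simplices (10): [0,1,2], [0,1,4], [0,2,5], [0,3,4], [0,3,5], [1,2,3], [1,3,5], [1,4,5], [2,3,4], [2,4,5]

so the chain groups are C_0 ≅ Z^6, C_1 ≅ Z^15, C_2 ≅ Z^10.

The boundary map ∂_1: C_1 → C_0 maps an edge to its endpoints' difference, ∂[p,q] = q − p. For instance
  ∂[1,4] = [4] − [1].
As a 6×15 matrix over Z this has rank 5, with invariant factors (1,1,1,1,1).

The boundary map ∂_2: C_2 → C_1 sends each 2-simplex [p,q,r] to [q,r] − [p,r] + [p,q]. For instance
  ∂[0,1,2] = [1,2] − [0,2] + [0,1],
  ∂[0,1,4] = [1,4] − [0,4] + [0,1].
As a 15×10 matrix over Z this has rank 10, with invariant factors (1,1,1,1,1,1,1,1,1,2).

From H_k ≅ ker(∂_k) / im(∂_{k+1}) we obtain:

  H_1: rank ker ∂_1 − rank ∂_2 = (15 − 5) − 10 = 0, and ∂_2 has invariant factor 2 > 1, so H_1 = Z/2.

H_1 = Z/2.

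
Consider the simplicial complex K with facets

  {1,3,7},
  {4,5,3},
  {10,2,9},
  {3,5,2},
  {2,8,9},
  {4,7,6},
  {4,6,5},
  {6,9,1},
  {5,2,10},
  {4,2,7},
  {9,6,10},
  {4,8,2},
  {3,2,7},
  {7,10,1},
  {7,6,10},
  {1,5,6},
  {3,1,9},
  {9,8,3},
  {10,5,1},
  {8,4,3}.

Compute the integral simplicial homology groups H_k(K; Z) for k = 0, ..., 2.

H_0 = Z,  H_1 = Z ⊕ Z/2Z,  H_2 = 0.

Order the vertices as 1 < 2 < 3 < 4 < 5 < 6 < 7 < 8 < 9 < 10. Listing each simplex with vertices in this order, K has dimension 2 with simplices:

  0-simplices (10): [1], [2], [3], [4], [5], [6], [7], [8], [9], [10]
  1-simplices (30): (30 of them)
  2-simplices (20): (20 of them)

Hence C_0 ≅ Z^10, C_1 ≅ Z^30, C_2 ≅ Z^20.

∂_1: C_1 → C_0 sends each edge [p,q] (with p < q) to q − p. For instance
  ∂[8,9] = [9] − [8].
The resulting 10×30 matrix has rank 9, and its Smith normal form has invariant factors (1,1,1,1,1,1,1,1,1).

The boundary map ∂_2: C_2 → C_1 sends each 2-simplex [p,q,r] to [q,r] − [p,r] + [p,q]. For instance
  ∂[1,3,9] = [3,9] − [1,9] + [1,3],
  ∂[2,8,9] = [8,9] − [2,9] + [2,8].
This gives a 30×20 integer matrix of rank 20; reducing to Smith normal form yields diagonal entries (1,1,1,1,1,1,1,1,1,1,1,1,1,1,1,1,1,1,1,2).

From H_k ≅ ker(∂_k) / im(∂_{k+1}) we obtain:

  H_0: rank C_0 − rank ∂_1 = 10 − 9 = 1, and the invariant factors of ∂_1 are all 1, so H_0 = Z.
  H_1: rank ker ∂_1 − rank ∂_2 = (30 − 9) − 20 = 1, and ∂_2 has invariant factor 2 > 1, so H_1 = Z ⊕ Z/2Z.
  H_2: rank ker ∂_2 − rank ∂_3 = (20 − 20) − 0 = 0, and there is no ∂_3, so H_2 = 0.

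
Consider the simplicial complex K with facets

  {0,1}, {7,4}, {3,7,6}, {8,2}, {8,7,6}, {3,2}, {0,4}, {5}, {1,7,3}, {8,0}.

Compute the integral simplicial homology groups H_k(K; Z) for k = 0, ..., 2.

H_0 = Z^2,  H_1 = Z^3,  H_2 = 0.

We work with the vertex ordering 0 < 1 < 2 < 3 < 4 < 5 < 6 < 7 < 8. The simplices of K, each written with vertices in increasing order, are:

  0-simplices (9): [0], [1], [2], [3], [4], [5], [6], [7], [8]
  1-simplices (13): [0,1], [0,4], [0,8], [1,3], [1,7], [2,3], [2,8], [3,6], [3,7], [4,7], [6,7], [6,8], [7,8]
  2-simplices (3): [1,3,7], [3,6,7], [6,7,8]

giving chain groups C_0 ≅ Z^9, C_1 ≅ Z^13, C_2 ≅ Z^3.

The boundary map ∂_1: C_1 → C_0 maps an edge to its endpoints' difference, ∂[p,q] = q − p. For instance
  ∂[1,3] = [3] − [1].
This gives a 9×13 integer matrix of rank 7; reducing to Smith normal form yields diagonal entries (1,1,1,1,1,1,1).

The boundary map ∂_2: C_2 → C_1 maps a triangle to the signed sum of its edges. For instance
  ∂[3,6,7] = [6,7] − [3,7] + [3,6],
  ∂[1,3,7] = [3,7] − [1,7] + [1,3].
The resulting 13×3 matrix has rank 3, and its Smith normal form has invariant factors (1,1,1).

From H_k ≅ ker(∂_k) / im(∂_{k+1}) we obtain:

  H_0: rank C_0 − rank ∂_1 = 9 − 7 = 2, and the invariant factors of ∂_1 are all 1, so H_0 = Z^2.
  H_1: rank ker ∂_1 − rank ∂_2 = (13 − 7) − 3 = 3, and the invariant factors of ∂_2 are all 1, so H_1 = Z^3.
  H_2: rank ker ∂_2 − rank ∂_3 = (3 − 3) − 0 = 0, and there is no ∂_3, so H_2 = 0.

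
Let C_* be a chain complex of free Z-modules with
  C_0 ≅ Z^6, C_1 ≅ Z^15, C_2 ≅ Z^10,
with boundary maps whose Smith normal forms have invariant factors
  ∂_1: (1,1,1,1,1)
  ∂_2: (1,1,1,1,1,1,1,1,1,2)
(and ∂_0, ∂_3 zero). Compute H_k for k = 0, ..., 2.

H_0: b_0 = 6 − 0 − 5 = 1; torsion from ∂_1 factors > 1: none. So H_0 = Z.
H_1: b_1 = 15 − 5 − 10 = 0; torsion from ∂_2 factors > 1: [2]. So H_1 = Z/2Z.
H_2: b_2 = 10 − 10 − 0 = 0; torsion from ∂_3 factors > 1: none. So H_2 = 0.

H_0 = Z,  H_1 = Z/2Z,  H_2 = 0.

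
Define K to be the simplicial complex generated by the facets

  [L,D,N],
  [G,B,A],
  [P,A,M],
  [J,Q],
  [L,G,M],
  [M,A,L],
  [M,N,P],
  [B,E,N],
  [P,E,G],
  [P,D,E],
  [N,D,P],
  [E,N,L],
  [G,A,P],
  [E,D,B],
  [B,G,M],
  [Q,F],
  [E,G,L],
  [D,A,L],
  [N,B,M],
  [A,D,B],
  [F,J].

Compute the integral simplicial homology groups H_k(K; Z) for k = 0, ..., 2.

Take the total order A < B < D < E < F < G < J < L < M < N < P < Q on the vertex set. Then K (dimension 2) consists of the simplices:

  0-simplices (12): A, B, D, E, F, G, J, L, M, N, P, Q
  1-simplices (30): AB, AD, AG, AL, AM, AP, BD, BE, BG, BM, BN, DE, DL, DN, DP, EG, EL, EN, EP, FJ, FQ, GL, GM, GP, JQ, LM, LN, MN, MP, NP
  2-simplices (18): ABD, ABG, ADL, AGP, ALM, AMP, BDE, BEN, BGM, BMN, DEP, DLN, DNP, EGL, EGP, ELN, GLM, MNP

so the chain groups are C_0 ≅ Z^12, C_1 ≅ Z^30, C_2 ≅ Z^18.

Boundary ∂_1: C_1 → C_0 maps an edge to its endpoints' difference, ∂[p,q] = q − p. For instance
  ∂GM = M − G.
The resulting 12×30 matrix has rank 10, and its Smith normal form has invariant factors (1,1,1,1,1,1,1,1,1,1).

The boundary map ∂_2: C_2 → C_1 sends each 2-simplex [p,q,r] to [q,r] − [p,r] + [p,q]. For instance
  ∂MNP = NP − MP + MN,
  ∂BDE = DE − BE + BD.
The 30×18 boundary matrix has rank 18 and Smith normal form diag(1,1,1,1,1,1,1,1,1,1,1,1,1,1,1,1,1,2).

Reading off H_k = ker ∂_k / im ∂_{k+1}:

  H_0: rank C_0 − rank ∂_1 = 12 − 10 = 2, and the invariant factors of ∂_1 are all 1, so H_0 = Z^2.
  H_1: rank ker ∂_1 − rank ∂_2 = (30 − 10) − 18 = 2, and ∂_2 has invariant factor 2 > 1, so H_1 = Z^2 ⊕ Z_2.
  H_2: rank ker ∂_2 − rank ∂_3 = (18 − 18) − 0 = 0, and there is no ∂_3, so H_2 = 0.

H_0 ≅ Z^2,  H_1 ≅ Z^2 ⊕ Z_2,  H_2 = 0.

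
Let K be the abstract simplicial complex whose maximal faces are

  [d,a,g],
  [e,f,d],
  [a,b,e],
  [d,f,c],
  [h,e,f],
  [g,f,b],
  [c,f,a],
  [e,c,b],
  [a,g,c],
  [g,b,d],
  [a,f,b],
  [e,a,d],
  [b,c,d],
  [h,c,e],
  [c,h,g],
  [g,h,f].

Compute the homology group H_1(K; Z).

Take the total order a < b < c < d < e < f < g < h on the vertex set. Then K (dimension 2) consists of the simplices:

  0-simplices (8): a, b, c, d, e, f, g, h
  1-simplices (24): ab, ac, ad, ae, af, ag, bc, bd, be, bf, bg, cd, ce, cf, cg, ch, de, df, dg, ef, eh, fg, fh, gh
  2-simplices (16): abe, abf, acf, acg, ade, adg, bcd, bce, bdg, bfg, cdf, ceh, cgh, def, efh, fgh

so the chain groups are C_0 ≅ Z^8, C_1 ≅ Z^24, C_2 ≅ Z^16.

The boundary map ∂_1: C_1 → C_0 is given by ∂[p,q] = [q] − [p].
The 8×24 boundary matrix has rank 7 and Smith normal form diag(1,1,1,1,1,1,1).

∂_2: C_2 → C_1 acts by ∂[p,q,r] = [q,r] − [p,r] + [p,q]. For instance
  ∂def = ef − df + de,
  ∂cdf = df − cf + cd.
The resulting 24×16 matrix has rank 15, and its Smith normal form has invariant factors (1,1,1,1,1,1,1,1,1,1,1,1,1,1,1).

Now H_k = ker ∂_k / im ∂_{k+1}, so:

  H_1: rank ker ∂_1 − rank ∂_2 = (24 − 7) − 15 = 2, and the invariant factors of ∂_2 are all 1, so H_1 = Z^2.

H_1 ≅ Z^2.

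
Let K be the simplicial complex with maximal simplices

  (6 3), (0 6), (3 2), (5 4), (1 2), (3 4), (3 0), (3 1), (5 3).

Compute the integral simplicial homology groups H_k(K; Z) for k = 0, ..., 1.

H_0 = Z,  H_1 = Z^3.

Order the vertices as 0 < 1 < 2 < 3 < 4 < 5 < 6. Listing each simplex with vertices in this order, K has dimension 1 with simplices:

  0-simplices (7): [0], [1], [2], [3], [4], [5], [6]
  1-simplices (9): [0,3], [0,6], [1,2], [1,3], [2,3], [3,4], [3,5], [3,6], [4,5]

so the chain groups are C_0 ≅ Z^7, C_1 ≅ Z^9.

∂_1: C_1 → C_0 sends each edge [p,q] (with p < q) to q − p. For instance
  ∂[2,3] = [3] − [2].
The 7×9 boundary matrix has rank 6 and Smith normal form diag(1,1,1,1,1,1).

Now H_k = ker ∂_k / im ∂_{k+1}, so:

  H_0: rank C_0 − rank ∂_1 = 7 − 6 = 1, and the invariant factors of ∂_1 are all 1, so H_0 = Z.
  H_1: rank ker ∂_1 − rank ∂_2 = (9 − 6) − 0 = 3, and there is no ∂_2, so H_1 = Z^3.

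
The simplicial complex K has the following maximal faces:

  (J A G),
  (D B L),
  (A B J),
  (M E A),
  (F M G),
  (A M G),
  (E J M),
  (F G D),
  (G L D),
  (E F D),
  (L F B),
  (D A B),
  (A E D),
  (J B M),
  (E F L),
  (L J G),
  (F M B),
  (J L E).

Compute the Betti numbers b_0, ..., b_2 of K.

Take the total order A < B < D < E < F < G < J < L < M on the vertex set. Then K (dimension 2) consists of the simplices:

  0-simplices (9): A, B, D, E, F, G, J, L, M
  1-simplices (27): AB, AD, AE, AG, AJ, AM, BD, BF, BJ, BL, BM, DE, DF, DG, DL, EF, EJ, EL, EM, FG, FL, FM, GJ, GL, GM, JL, JM
  2-simplices (18): ABD, ABJ, ADE, AEM, AGJ, AGM, BDL, BFL, BFM, BJM, DEF, DFG, DGL, EFL, EJL, EJM, FGM, GJL

Hence C_0 ≅ Z^9, C_1 ≅ Z^27, C_2 ≅ Z^18.

The boundary map ∂_1: C_1 → C_0 sends each edge [p,q] (with p < q) to q − p.
The 9×27 boundary matrix has rank 8 and Smith normal form diag(1,1,1,1,1,1,1,1).

∂_2: C_2 → C_1 maps a triangle to the signed sum of its edges. For instance
  ∂FGM = GM − FM + FG,
  ∂DEF = EF − DF + DE.
The 27×18 boundary matrix has rank 18 and Smith normal form diag(1,1,1,1,1,1,1,1,1,1,1,1,1,1,1,1,1,2).

From H_k ≅ ker(∂_k) / im(∂_{k+1}) we obtain:

  H_0: rank C_0 − rank ∂_1 = 9 − 8 = 1, and the invariant factors of ∂_1 are all 1, so H_0 ≅ Z.
  H_1: rank ker ∂_1 − rank ∂_2 = (27 − 8) − 18 = 1, and ∂_2 has invariant factor 2 > 1, so H_1 ≅ Z ⊕ Z/2.
  H_2: rank ker ∂_2 − rank ∂_3 = (18 − 18) − 0 = 0, and there is no ∂_3, so H_2 ≅ 0.

As a check, the Euler characteristic is 9 − 27 + 18 = 0, which agrees with 1 − 1 + 0 = 0.

Hence the Betti numbers are b_0 = 1, b_1 = 1, b_2 = 0.

b_0 = 1, b_1 = 1, b_2 = 0.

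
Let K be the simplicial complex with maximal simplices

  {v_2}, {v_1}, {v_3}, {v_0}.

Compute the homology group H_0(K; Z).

H_0 = Z^4.

K has 4 vertices.
rank ∂_0 = 0, rank ∂_1 = 0 ⇒ b_0 = 4 − 0 − 0 = 4. So H_0 = Z^4.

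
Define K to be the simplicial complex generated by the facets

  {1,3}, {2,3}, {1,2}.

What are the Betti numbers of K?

b_0 = 1, b_1 = 1.

Order the vertices as 1 < 2 < 3. Listing each simplex with vertices in this order, K has dimension 1 with simplices:

  0-simplices (3): [1], [2], [3]
  1-simplices (3): [1,2], [1,3], [2,3]

so the chain groups are C_0 ≅ Z^3, C_1 ≅ Z^3.

∂_1: C_1 → C_0 maps an edge to its endpoints' difference, ∂[p,q] = q − p.
This gives a 3×3 integer matrix of rank 2; reducing to Smith normal form yields diagonal entries (1,1).

Reading off H_k = ker ∂_k / im ∂_{k+1}:

  H_0: rank C_0 − rank ∂_1 = 3 − 2 = 1, and the invariant factors of ∂_1 are all 1, so H_0 ≅ Z.
  H_1: rank ker ∂_1 − rank ∂_2 = (3 − 2) − 0 = 1, and there is no ∂_2, so H_1 ≅ Z.

As a check, the Euler characteristic is 3 − 3 = 0, which agrees with 1 − 1 = 0.

Hence the Betti numbers are b_0 = 1, b_1 = 1.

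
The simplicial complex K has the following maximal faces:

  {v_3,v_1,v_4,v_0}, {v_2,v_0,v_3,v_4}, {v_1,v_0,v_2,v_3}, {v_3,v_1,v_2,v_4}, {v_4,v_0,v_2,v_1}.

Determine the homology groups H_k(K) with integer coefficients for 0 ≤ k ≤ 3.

H_0 ≅ Z,  H_1 = 0,  H_2 = 0,  H_3 ≅ Z.

Fix the vertex order v_0 < v_1 < v_2 < v_3 < v_4 and write every simplex with vertices in increasing order. Then dim K = 3 and the simplices of K are:

  0-simplices (5): [v_0], [v_1], [v_2], [v_3], [v_4]
  1-simplices (10): [v_0,v_1], [v_0,v_2], [v_0,v_3], [v_0,v_4], [v_1,v_2], [v_1,v_3], [v_1,v_4], [v_2,v_3], [v_2,v_4], [v_3,v_4]
  2-simplices (10): [v_0,v_1,v_2], [v_0,v_1,v_3], [v_0,v_1,v_4], [v_0,v_2,v_3], [v_0,v_2,v_4], [v_0,v_3,v_4], [v_1,v_2,v_3], [v_1,v_2,v_4], [v_1,v_3,v_4], [v_2,v_3,v_4]
  3-simplices (5): [v_0,v_1,v_2,v_3], [v_0,v_1,v_2,v_4], [v_0,v_1,v_3,v_4], [v_0,v_2,v_3,v_4], [v_1,v_2,v_3,v_4]

so the chain groups are C_0 ≅ Z^5, C_1 ≅ Z^10, C_2 ≅ Z^10, C_3 ≅ Z^5.

∂_1: C_1 → C_0 is given by ∂[p,q] = [q] − [p]. For instance
  ∂[v_1,v_3] = [v_3] − [v_1].
The resulting 5×10 matrix has rank 4, and its Smith normal form has invariant factors (1,1,1,1).

The boundary map ∂_2: C_2 → C_1 maps a triangle to the signed sum of its edges. For instance
  ∂[v_0,v_1,v_2] = [v_1,v_2] − [v_0,v_2] + [v_0,v_1],
  ∂[v_1,v_2,v_4] = [v_2,v_4] − [v_1,v_4] + [v_1,v_2].
This gives a 10×10 integer matrix of rank 6; reducing to Smith normal form yields diagonal entries (1,1,1,1,1,1).

The boundary map ∂_3: C_3 → C_2 sends each 3-simplex σ to the alternating sum Σ_i (−1)^i (σ with its i-th vertex removed). For instance
  ∂[v_0,v_1,v_2,v_3] = [v_1,v_2,v_3] − [v_0,v_2,v_3] + [v_0,v_1,v_3] − [v_0,v_1,v_2],
  ∂[v_1,v_2,v_3,v_4] = [v_2,v_3,v_4] − [v_1,v_3,v_4] + [v_1,v_2,v_4] − [v_1,v_2,v_3].
The 10×5 boundary matrix has rank 4 and Smith normal form diag(1,1,1,1).

From H_k ≅ ker(∂_k) / im(∂_{k+1}) we obtain:

  H_0: rank C_0 − rank ∂_1 = 5 − 4 = 1, and the invariant factors of ∂_1 are all 1, so H_0 ≅ Z.
  H_1: rank ker ∂_1 − rank ∂_2 = (10 − 4) − 6 = 0, and the invariant factors of ∂_2 are all 1, so H_1 ≅ 0.
  H_2: rank ker ∂_2 − rank ∂_3 = (10 − 6) − 4 = 0, and the invariant factors of ∂_3 are all 1, so H_2 ≅ 0.
  H_3: rank ker ∂_3 − rank ∂_4 = (5 − 4) − 0 = 1, and there is no ∂_4, so H_3 ≅ Z.

(K is a triangulation of the 3-sphere S^3.)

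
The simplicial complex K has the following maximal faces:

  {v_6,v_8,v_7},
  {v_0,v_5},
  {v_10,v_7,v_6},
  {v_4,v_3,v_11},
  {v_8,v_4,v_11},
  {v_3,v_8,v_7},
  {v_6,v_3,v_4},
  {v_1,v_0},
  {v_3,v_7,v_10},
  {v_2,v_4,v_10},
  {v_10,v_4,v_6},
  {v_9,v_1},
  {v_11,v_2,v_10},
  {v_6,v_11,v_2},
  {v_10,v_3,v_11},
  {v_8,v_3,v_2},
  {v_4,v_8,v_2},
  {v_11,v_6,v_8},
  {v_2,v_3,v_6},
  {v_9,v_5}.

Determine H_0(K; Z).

Order the vertices as v_0 < v_1 < v_2 < v_3 < v_4 < v_5 < v_6 < v_7 < v_8 < v_9 < v_10 < v_11. Listing each simplex with vertices in this order, K has dimension 2 with simplices:

  0-simplices (12): [v_0], [v_1], [v_2], [v_3], [v_4], [v_5], [v_6], [v_7], [v_8], [v_9], [v_10], [v_11]
  1-simplices (28): (28 of them)
  2-simplices (16): (16 of them)

giving chain groups C_0 ≅ Z^12, C_1 ≅ Z^28, C_2 ≅ Z^16.

Boundary ∂_1: C_1 → C_0 sends each edge [p,q] (with p < q) to q − p.
The resulting 12×28 matrix has rank 10, and its Smith normal form has invariant factors (1,1,1,1,1,1,1,1,1,1).

The boundary map ∂_2: C_2 → C_1 acts by ∂[p,q,r] = [q,r] − [p,r] + [p,q]. For instance
  ∂[v_3,v_10,v_11] = [v_10,v_11] − [v_3,v_11] + [v_3,v_10],
  ∂[v_4,v_6,v_10] = [v_6,v_10] − [v_4,v_10] + [v_4,v_6].
This gives a 28×16 integer matrix of rank 15; reducing to Smith normal form yields diagonal entries (1,1,1,1,1,1,1,1,1,1,1,1,1,1,1).

Computing H_k = (kernel of ∂_k) / (image of ∂_{k+1}):

  H_0: rank C_0 − rank ∂_1 = 12 − 10 = 2, and the invariant factors of ∂_1 are all 1, so H_0 = Z^2.

H_0 ≅ Z^2.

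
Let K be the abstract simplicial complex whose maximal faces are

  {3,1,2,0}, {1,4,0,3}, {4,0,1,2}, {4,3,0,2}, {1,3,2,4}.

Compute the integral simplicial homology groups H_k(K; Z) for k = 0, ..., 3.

H_0 = Z,  H_1 = 0,  H_2 = 0,  H_3 = Z.

Order the vertices as 0 < 1 < 2 < 3 < 4. Listing each simplex with vertices in this order, K has dimension 3 with simplices:

  0-simplices (5): [0], [1], [2], [3], [4]
  1-simplices (10): [0,1], [0,2], [0,3], [0,4], [1,2], [1,3], [1,4], [2,3], [2,4], [3,4]
  2-simplices (10): [0,1,2], [0,1,3], [0,1,4], [0,2,3], [0,2,4], [0,3,4], [1,2,3], [1,2,4], [1,3,4], [2,3,4]
  3-simplices (5): [0,1,2,3], [0,1,2,4], [0,1,3,4], [0,2,3,4], [1,2,3,4]

Hence C_0 ≅ Z^5, C_1 ≅ Z^10, C_2 ≅ Z^10, C_3 ≅ Z^5.

The boundary map ∂_1: C_1 → C_0 sends each edge [p,q] (with p < q) to q − p. For instance
  ∂[0,1] = [1] − [0].
As a 5×10 matrix over Z this has rank 4, with invariant factors (1,1,1,1).

Boundary ∂_2: C_2 → C_1 acts by ∂[p,q,r] = [q,r] − [p,r] + [p,q]. For instance
  ∂[2,3,4] = [3,4] − [2,4] + [2,3],
  ∂[1,2,3] = [2,3] − [1,3] + [1,2].
As a 10×10 matrix over Z this has rank 6, with invariant factors (1,1,1,1,1,1).

∂_3: C_3 → C_2 sends each 3-simplex σ to the alternating sum Σ_i (−1)^i (σ with its i-th vertex removed). For instance
  ∂[0,1,3,4] = [1,3,4] − [0,3,4] + [0,1,4] − [0,1,3],
  ∂[0,1,2,4] = [1,2,4] − [0,2,4] + [0,1,4] − [0,1,2].
As a 10×5 matrix over Z this has rank 4, with invariant factors (1,1,1,1).

Computing H_k = (kernel of ∂_k) / (image of ∂_{k+1}):

  H_0: rank C_0 − rank ∂_1 = 5 − 4 = 1, and the invariant factors of ∂_1 are all 1, so H_0 = Z.
  H_1: rank ker ∂_1 − rank ∂_2 = (10 − 4) − 6 = 0, and the invariant factors of ∂_2 are all 1, so H_1 = 0.
  H_2: rank ker ∂_2 − rank ∂_3 = (10 − 6) − 4 = 0, and the invariant factors of ∂_3 are all 1, so H_2 = 0.
  H_3: rank ker ∂_3 − rank ∂_4 = (5 − 4) − 0 = 1, and there is no ∂_4, so H_3 = Z.

As a check, the Euler characteristic is 5 − 10 + 10 − 5 = 0, which agrees with 1 − 0 + 0 − 1 = 0.
(K is a triangulation of the 3-sphere S^3.)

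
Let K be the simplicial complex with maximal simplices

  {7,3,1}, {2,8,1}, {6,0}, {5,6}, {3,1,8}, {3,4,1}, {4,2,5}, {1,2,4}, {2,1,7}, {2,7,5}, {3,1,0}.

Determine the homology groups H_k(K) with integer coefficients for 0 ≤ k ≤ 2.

Order the vertices as 0 < 1 < 2 < 3 < 4 < 5 < 6 < 7 < 8. Listing each simplex with vertices in this order, K has dimension 2 with simplices:

  0-simplices (9): [0], [1], [2], [3], [4], [5], [6], [7], [8]
  1-simplices (18): [0,1], [0,3], [0,6], [1,2], [1,3], [1,4], [1,7], [1,8], [2,4], [2,5], [2,7], [2,8], [3,4], [3,7], [3,8], [4,5], [5,6], [5,7]
  2-simplices (9): [0,1,3], [1,2,4], [1,2,7], [1,2,8], [1,3,4], [1,3,7], [1,3,8], [2,4,5], [2,5,7]

Hence C_0 ≅ Z^9, C_1 ≅ Z^18, C_2 ≅ Z^9.

∂_1: C_1 → C_0 sends each edge [p,q] (with p < q) to q − p. For instance
  ∂[0,1] = [1] − [0].
As a 9×18 matrix over Z this has rank 8, with invariant factors (1,1,1,1,1,1,1,1).

∂_2: C_2 → C_1 acts by ∂[p,q,r] = [q,r] − [p,r] + [p,q]. For instance
  ∂[1,3,4] = [3,4] − [1,4] + [1,3],
  ∂[0,1,3] = [1,3] − [0,3] + [0,1].
The 18×9 boundary matrix has rank 9 and Smith normal form diag(1,1,1,1,1,1,1,1,1).

From H_k ≅ ker(∂_k) / im(∂_{k+1}) we obtain:

  H_0: rank C_0 − rank ∂_1 = 9 − 8 = 1, and the invariant factors of ∂_1 are all 1, so H_0 ≅ Z.
  H_1: rank ker ∂_1 − rank ∂_2 = (18 − 8) − 9 = 1, and the invariant factors of ∂_2 are all 1, so H_1 ≅ Z.
  H_2: rank ker ∂_2 − rank ∂_3 = (9 − 9) − 0 = 0, and there is no ∂_3, so H_2 ≅ 0.

H_0 ≅ Z,  H_1 ≅ Z,  H_2 = 0.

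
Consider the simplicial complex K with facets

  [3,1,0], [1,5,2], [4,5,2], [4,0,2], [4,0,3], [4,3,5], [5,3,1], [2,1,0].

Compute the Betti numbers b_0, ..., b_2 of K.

K has 6 vertices, 12 edges, 8 triangles.
rank ∂_0 = 0, rank ∂_1 = 5 ⇒ b_0 = 6 − 0 − 5 = 1; all invariant factors of ∂_1 are 1 so no torsion. So H_0 = Z.
rank ∂_1 = 5, rank ∂_2 = 7 ⇒ b_1 = 12 − 5 − 7 = 0; all invariant factors of ∂_2 are 1 so no torsion. So H_1 = 0.
rank ∂_2 = 7, rank ∂_3 = 0 ⇒ b_2 = 8 − 7 − 0 = 1. So H_2 = Z.

b_0 = 1, b_1 = 0, b_2 = 1.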